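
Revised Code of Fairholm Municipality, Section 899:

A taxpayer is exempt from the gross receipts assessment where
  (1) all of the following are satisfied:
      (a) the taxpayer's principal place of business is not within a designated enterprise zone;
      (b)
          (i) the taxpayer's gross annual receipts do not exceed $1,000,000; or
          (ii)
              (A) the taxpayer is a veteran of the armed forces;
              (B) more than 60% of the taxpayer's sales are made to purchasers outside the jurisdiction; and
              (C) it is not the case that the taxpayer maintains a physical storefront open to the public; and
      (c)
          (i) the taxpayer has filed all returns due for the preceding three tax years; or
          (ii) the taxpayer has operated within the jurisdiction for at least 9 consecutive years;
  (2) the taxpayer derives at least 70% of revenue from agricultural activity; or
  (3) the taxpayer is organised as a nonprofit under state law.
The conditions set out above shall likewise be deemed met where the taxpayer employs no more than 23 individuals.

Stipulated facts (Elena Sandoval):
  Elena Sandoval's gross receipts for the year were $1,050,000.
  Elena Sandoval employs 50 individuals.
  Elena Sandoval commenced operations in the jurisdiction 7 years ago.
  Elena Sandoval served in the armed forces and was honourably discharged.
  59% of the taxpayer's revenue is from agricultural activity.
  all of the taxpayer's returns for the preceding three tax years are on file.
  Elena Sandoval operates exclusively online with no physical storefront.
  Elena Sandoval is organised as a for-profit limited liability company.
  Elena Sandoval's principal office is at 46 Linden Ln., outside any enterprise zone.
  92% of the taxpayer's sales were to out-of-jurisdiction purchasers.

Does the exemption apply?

(a) not (in enterprise zone) — holds.
(i) receipts ≤ $1,000,000 — fails.
(A) veteran — satisfied.
(B) >60% out-of-jur. sales — satisfied.
(C) not (has storefront) — satisfied.
(ii): T AND T AND T → true.
(b): F OR T → true.
(i) returns current — holds.
(ii) ≥ 9 yrs in jurisdiction — fails.
(c): T OR F → true.
So (1) is satisfied (T AND T AND T).
(2) ≥70% agricultural — not satisfied.
(3) nonprofit — fails.
Overall = T OR F OR F = true.
Exception (≤ 23 employees) — not satisfied.
Result: main true OR exception false → true.

Yes — exempt.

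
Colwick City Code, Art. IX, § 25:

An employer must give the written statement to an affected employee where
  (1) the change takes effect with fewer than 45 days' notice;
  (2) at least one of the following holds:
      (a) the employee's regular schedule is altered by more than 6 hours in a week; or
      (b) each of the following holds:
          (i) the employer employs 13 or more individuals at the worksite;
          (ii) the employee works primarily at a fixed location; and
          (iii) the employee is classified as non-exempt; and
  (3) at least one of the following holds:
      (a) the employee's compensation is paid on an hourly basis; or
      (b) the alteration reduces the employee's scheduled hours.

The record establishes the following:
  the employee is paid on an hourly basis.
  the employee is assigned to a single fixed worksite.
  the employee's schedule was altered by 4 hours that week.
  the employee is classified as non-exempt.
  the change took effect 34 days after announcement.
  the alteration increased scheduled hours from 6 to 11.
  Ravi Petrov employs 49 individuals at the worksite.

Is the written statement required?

Yes — required.

(1) < 45 days' notice — satisfied.
(a) schedule shift > 6h — not satisfied.
(i) ≥ 13 at site — holds.
(ii) fixed location — satisfied.
(iii) non-exempt — met.
(b): T AND T AND T → true.
(2) = F OR T = true.
(a) hourly-paid — satisfied.
(b) hours reduced — not satisfied.
(3) = T OR F = true.
Overall: T AND T AND T → true.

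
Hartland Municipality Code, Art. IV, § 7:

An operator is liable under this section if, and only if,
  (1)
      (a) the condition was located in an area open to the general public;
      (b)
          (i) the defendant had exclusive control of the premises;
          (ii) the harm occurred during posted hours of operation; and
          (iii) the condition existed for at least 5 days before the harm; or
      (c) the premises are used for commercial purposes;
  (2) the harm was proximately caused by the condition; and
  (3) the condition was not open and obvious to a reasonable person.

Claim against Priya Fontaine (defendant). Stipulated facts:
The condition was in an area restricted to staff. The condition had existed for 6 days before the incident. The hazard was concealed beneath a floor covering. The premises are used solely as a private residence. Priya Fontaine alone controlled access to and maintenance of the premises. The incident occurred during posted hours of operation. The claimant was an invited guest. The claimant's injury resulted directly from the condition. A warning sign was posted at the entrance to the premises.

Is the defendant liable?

Yes — liable.

(a) public area — not met.
(i) exclusive control — satisfied.
(ii) during posted hours — holds.
(iii) condition ≥5 days old — satisfied.
(b) = T AND T AND T = true.
(c) commercial use — not met.
So (1) is satisfied (F OR T OR F).
(2) proximate cause — met.
(3) not open/obvious — met.
Overall = T AND T AND T = true.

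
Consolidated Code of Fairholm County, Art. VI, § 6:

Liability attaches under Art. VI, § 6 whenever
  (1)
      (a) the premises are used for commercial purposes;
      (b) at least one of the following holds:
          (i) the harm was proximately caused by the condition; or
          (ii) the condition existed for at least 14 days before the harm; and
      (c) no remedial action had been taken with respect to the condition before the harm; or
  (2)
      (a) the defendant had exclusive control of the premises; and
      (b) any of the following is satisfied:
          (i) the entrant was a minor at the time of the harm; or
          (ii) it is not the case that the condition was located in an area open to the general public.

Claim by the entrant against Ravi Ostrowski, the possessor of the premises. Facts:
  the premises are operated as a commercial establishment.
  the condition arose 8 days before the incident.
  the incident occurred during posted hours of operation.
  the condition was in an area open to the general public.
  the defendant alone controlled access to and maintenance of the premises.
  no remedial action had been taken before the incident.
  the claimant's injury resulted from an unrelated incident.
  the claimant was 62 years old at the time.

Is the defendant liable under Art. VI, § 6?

No — not liable.

(a) commercial use — holds.
(i) proximate cause — not satisfied.
(ii) condition ≥14 days old — fails.
(b) = F OR F = false.
(c) no remedial action — holds.
(1): T AND F AND T → false.
(a) exclusive control — satisfied.
(i) entrant a minor — fails.
(ii) not (public area) — not met.
(b): F OR F → false.
So (2) is not satisfied (T AND F).
So Overall is not satisfied (F OR F).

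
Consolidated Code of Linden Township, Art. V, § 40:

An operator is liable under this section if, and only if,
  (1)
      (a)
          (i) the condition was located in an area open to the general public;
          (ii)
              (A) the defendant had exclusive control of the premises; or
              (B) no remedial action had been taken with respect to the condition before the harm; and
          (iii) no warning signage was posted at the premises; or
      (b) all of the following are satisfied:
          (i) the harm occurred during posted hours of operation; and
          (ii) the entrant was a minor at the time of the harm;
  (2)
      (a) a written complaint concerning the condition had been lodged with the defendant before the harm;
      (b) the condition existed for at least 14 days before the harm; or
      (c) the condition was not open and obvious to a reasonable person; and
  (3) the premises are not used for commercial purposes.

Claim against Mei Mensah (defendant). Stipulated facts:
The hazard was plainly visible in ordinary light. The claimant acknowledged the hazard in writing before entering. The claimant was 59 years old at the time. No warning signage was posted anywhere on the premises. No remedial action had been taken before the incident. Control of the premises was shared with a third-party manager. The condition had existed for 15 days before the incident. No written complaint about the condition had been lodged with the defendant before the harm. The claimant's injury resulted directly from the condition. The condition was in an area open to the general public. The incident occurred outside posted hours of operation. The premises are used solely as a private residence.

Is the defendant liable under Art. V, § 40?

Yes — liable.

(i) public area — holds.
(A) exclusive control — not satisfied.
(B) no remedial action — holds.
(ii) = F OR T = true.
(iii) no signage posted — met.
(a): T AND T AND T → true.
(i) during posted hours — fails.
(ii) entrant a minor — fails.
So (b) is not satisfied (F AND F).
(1): T OR F → true.
(a) complaint lodged — fails.
(b) condition ≥14 days old — met.
(c) not open/obvious — fails.
So (2) is satisfied (F OR T OR F).
(3) not (commercial use) — holds.
Overall = T AND T AND T = true.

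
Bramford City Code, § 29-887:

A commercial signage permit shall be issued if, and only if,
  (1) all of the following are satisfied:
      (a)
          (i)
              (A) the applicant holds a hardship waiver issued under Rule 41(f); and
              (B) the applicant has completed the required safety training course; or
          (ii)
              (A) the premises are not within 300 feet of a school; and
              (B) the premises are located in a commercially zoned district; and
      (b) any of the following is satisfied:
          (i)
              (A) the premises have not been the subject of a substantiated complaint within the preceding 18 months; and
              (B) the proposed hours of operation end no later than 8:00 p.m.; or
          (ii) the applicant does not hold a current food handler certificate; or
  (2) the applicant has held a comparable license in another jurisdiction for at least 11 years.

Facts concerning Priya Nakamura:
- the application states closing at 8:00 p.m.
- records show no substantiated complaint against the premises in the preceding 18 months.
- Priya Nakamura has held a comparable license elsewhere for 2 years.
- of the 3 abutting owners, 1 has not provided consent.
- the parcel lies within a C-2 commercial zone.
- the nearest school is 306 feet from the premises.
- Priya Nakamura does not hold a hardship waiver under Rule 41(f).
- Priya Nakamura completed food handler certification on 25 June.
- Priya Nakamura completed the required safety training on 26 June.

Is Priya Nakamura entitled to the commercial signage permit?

Yes — granted.

(A) hardship waiver — not met.
(B) safety training — satisfied.
(i): F AND T → false.
(A) ≥300 ft from school — met.
(B) commercially zoned — satisfied.
(ii) = T AND T = true.
So (a) is satisfied (F OR T).
(A) no complaint in 18 mo. — met.
(B) closes by 8 p.m. — holds.
So (i) is satisfied (T AND T).
(ii) not (food handler cert.) — fails.
So (b) is satisfied (T OR F).
(1): T AND T → true.
(2) prior license ≥ 11 yr — fails.
So Overall is satisfied (T OR F).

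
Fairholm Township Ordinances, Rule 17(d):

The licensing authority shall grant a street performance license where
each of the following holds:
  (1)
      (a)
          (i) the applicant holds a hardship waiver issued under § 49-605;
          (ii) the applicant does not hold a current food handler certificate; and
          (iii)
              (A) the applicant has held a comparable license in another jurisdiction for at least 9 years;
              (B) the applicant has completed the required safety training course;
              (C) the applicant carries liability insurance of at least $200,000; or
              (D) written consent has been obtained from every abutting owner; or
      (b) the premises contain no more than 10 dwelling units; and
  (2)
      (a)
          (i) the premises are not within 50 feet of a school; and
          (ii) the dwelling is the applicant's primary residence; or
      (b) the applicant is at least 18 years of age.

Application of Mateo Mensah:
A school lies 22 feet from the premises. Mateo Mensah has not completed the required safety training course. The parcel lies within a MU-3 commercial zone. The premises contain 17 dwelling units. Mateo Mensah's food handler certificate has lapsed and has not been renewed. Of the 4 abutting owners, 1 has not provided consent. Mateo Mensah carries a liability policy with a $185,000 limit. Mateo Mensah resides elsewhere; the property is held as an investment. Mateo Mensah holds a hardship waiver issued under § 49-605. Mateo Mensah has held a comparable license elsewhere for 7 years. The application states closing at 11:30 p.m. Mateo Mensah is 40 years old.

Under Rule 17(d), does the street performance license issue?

(i) hardship waiver — met.
(ii) not (food handler cert.) — holds.
(A) prior license ≥ 9 yr — not satisfied.
(B) safety training — not met.
(C) insurance ≥ $200,000 — not met.
(D) all abutters consent — not met.
So (iii) is not satisfied (F OR F OR F OR F).
(a) = T AND T AND F = false.
(b) ≤ 10 units — fails.
(1): F OR F → false.
(i) ≥50 ft from school — not met.
(ii) primary residence — not satisfied.
(a) = F AND F = false.
(b) age ≥ 18 — satisfied.
(2) = F OR T = true.
Overall: F AND T → false.

No — denied.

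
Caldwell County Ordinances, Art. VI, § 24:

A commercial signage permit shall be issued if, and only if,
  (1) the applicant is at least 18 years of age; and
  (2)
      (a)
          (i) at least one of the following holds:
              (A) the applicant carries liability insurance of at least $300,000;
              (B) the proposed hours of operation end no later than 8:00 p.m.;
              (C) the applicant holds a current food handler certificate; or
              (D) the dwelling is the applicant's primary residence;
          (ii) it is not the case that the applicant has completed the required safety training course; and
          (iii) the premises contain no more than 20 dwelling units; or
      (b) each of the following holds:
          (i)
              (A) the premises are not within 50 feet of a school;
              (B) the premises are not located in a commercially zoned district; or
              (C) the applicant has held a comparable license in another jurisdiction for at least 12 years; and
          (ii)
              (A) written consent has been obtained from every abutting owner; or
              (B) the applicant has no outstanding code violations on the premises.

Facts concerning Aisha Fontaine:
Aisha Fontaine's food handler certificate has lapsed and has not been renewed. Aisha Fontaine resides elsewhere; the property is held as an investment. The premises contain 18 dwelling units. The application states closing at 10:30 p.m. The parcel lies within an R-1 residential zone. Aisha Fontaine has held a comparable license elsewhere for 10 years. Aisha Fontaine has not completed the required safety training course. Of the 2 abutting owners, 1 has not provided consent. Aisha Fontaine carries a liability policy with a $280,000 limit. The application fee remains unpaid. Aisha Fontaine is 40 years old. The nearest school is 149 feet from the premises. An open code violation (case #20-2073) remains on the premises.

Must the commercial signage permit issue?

(1) age ≥ 18 — holds.
(A) insurance ≥ $300,000 — not satisfied.
(B) closes by 8 p.m. — not met.
(C) food handler cert. — not satisfied.
(D) primary residence — not satisfied.
(i): F OR F OR F OR F → false.
(ii) not (safety training) — met.
(iii) ≤ 20 units — met.
(a): F AND T AND T → false.
(A) ≥50 ft from school — met.
(B) not (commercially zoned) — satisfied.
(C) prior license ≥ 12 yr — not satisfied.
(i) = T OR T OR F = true.
(A) all abutters consent — not satisfied.
(B) no code violations — not met.
(ii): F OR F → false.
(b) = T AND F = false.
So (2) is not satisfied (F OR F).
So Overall is not satisfied (T AND F).

No — denied.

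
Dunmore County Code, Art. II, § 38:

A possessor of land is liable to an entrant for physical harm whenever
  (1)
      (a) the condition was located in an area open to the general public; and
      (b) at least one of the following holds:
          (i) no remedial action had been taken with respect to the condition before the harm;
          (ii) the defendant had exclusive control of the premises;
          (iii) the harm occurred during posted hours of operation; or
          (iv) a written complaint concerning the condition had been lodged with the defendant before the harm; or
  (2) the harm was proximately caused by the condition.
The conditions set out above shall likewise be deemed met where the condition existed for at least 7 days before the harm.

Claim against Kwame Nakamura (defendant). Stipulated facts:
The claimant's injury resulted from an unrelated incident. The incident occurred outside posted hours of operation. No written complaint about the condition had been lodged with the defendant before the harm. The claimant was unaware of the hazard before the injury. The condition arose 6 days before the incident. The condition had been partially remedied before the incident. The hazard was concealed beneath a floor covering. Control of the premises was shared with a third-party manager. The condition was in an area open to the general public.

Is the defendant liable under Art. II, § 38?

No — not liable.

(a) public area — holds.
(i) no remedial action — not met.
(ii) exclusive control — not satisfied.
(iii) during posted hours — not met.
(iv) complaint lodged — not satisfied.
(b) = F OR F OR F OR F = false.
So (1) is not satisfied (T AND F).
(2) proximate cause — fails.
Overall = F OR F = false.
Exception (condition ≥7 days old) — not satisfied.
Result: main false OR exception false → false.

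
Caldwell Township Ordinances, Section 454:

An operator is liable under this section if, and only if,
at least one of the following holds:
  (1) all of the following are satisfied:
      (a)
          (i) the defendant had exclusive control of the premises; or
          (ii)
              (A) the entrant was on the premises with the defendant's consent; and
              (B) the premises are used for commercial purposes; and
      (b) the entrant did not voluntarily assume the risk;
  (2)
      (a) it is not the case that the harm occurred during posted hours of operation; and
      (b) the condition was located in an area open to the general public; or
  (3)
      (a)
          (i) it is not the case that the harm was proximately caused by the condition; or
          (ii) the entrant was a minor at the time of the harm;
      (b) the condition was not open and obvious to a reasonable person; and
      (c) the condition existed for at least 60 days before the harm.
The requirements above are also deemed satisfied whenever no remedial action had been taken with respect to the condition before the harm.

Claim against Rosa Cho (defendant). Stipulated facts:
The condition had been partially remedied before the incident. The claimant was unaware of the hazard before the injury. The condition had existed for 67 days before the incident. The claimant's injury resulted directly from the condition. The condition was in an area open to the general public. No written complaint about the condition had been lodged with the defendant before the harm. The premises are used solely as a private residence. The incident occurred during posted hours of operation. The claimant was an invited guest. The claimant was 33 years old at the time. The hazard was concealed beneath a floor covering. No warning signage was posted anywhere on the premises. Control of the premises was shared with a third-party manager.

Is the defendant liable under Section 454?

(i) exclusive control — fails.
(A) consent to enter — satisfied.
(B) commercial use — fails.
So (ii) is not satisfied (T AND F).
So (a) is not satisfied (F OR F).
(b) no assumed risk — met.
(1): F AND T → false.
(a) not (during posted hours) — fails.
(b) public area — satisfied.
(2): F AND T → false.
(i) not (proximate cause) — not met.
(ii) entrant a minor — not met.
So (a) is not satisfied (F OR F).
(b) not open/obvious — met.
(c) condition ≥60 days old — satisfied.
(3): F AND T AND T → false.
So Overall is not satisfied (F OR F OR F).
Exception (no remedial action) — not satisfied.
Result: main false OR exception false → false.

No — not liable.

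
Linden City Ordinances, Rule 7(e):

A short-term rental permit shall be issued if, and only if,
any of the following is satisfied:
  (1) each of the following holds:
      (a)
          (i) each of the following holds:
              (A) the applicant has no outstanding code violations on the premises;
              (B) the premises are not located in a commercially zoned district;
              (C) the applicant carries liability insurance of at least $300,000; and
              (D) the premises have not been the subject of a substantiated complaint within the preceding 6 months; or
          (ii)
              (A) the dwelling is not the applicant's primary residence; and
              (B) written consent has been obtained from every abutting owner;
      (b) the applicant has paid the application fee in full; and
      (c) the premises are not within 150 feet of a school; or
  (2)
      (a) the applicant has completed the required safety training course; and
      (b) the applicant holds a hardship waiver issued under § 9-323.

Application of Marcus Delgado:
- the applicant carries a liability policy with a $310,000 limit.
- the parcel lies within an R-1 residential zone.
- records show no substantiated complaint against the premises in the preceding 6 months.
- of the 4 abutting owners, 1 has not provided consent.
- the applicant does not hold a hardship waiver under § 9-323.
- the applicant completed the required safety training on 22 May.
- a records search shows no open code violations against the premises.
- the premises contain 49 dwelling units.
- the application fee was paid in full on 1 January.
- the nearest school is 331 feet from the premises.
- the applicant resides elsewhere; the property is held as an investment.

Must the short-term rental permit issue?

(A) no code violations — holds.
(B) not (commercially zoned) — satisfied.
(C) insurance ≥ $300,000 — satisfied.
(D) no complaint in 6 mo. — met.
(i) = T AND T AND T AND T = true.
(A) not (primary residence) — satisfied.
(B) all abutters consent — not met.
(ii) = T AND F = false.
(a): T OR F → true.
(b) fee paid — holds.
(c) ≥150 ft from school — satisfied.
(1): T AND T AND T → true.
(a) safety training — satisfied.
(b) hardship waiver — not met.
So (2) is not satisfied (T AND F).
Overall: T OR F → true.

Yes — granted.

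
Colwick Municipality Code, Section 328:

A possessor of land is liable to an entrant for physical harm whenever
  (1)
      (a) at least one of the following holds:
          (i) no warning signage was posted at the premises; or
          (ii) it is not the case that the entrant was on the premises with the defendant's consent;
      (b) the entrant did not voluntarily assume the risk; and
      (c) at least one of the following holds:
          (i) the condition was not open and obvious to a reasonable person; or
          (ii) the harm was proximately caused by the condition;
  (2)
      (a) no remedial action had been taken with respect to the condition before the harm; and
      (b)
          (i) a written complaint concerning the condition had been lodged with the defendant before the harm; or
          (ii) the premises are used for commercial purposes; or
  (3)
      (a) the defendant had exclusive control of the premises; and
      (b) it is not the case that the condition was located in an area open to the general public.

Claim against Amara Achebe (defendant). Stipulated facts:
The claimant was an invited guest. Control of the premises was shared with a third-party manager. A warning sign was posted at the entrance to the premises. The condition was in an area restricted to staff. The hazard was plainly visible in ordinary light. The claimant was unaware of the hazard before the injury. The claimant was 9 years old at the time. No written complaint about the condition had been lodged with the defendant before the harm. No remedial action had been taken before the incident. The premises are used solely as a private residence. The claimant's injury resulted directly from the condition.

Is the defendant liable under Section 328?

(i) no signage posted — not satisfied.
(ii) not (consent to enter) — not satisfied.
So (a) is not satisfied (F OR F).
(b) no assumed risk — met.
(i) not open/obvious — not satisfied.
(ii) proximate cause — met.
(c) = F OR T = true.
(1): F AND T AND T → false.
(a) no remedial action — holds.
(i) complaint lodged — fails.
(ii) commercial use — not satisfied.
(b) = F OR F = false.
(2): T AND F → false.
(a) exclusive control — not satisfied.
(b) not (public area) — holds.
So (3) is not satisfied (F AND T).
Overall = F OR F OR F = false.

No — not liable.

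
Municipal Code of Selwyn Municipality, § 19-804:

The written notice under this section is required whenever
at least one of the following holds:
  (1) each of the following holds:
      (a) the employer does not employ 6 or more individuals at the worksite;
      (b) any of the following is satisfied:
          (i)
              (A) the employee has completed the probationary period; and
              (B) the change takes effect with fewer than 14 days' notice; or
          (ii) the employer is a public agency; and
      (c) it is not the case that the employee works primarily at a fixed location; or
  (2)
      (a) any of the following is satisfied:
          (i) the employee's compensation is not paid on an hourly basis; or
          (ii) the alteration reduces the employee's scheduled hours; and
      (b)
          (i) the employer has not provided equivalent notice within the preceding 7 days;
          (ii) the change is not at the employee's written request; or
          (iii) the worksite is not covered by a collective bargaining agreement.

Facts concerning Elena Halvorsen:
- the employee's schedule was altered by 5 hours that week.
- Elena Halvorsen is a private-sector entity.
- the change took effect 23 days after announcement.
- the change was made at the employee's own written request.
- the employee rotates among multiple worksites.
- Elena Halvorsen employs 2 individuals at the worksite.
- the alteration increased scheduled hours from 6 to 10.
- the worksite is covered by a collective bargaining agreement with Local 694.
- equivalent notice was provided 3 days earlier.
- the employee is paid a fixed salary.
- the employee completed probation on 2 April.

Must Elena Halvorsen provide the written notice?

No — not required.

(a) not (≥ 6 at site) — holds.
(A) past probation — satisfied.
(B) < 14 days' notice — not satisfied.
So (i) is not satisfied (T AND F).
(ii) public agency — not met.
(b): F OR F → false.
(c) not (fixed location) — met.
So (1) is not satisfied (T AND F AND T).
(i) not (hourly-paid) — holds.
(ii) hours reduced — not satisfied.
(a) = T OR F = true.
(i) no recent notice — not satisfied.
(ii) not employee-requested — not met.
(iii) no CBA — not met.
(b) = F OR F OR F = false.
(2) = T AND F = false.
Overall = F OR F = false.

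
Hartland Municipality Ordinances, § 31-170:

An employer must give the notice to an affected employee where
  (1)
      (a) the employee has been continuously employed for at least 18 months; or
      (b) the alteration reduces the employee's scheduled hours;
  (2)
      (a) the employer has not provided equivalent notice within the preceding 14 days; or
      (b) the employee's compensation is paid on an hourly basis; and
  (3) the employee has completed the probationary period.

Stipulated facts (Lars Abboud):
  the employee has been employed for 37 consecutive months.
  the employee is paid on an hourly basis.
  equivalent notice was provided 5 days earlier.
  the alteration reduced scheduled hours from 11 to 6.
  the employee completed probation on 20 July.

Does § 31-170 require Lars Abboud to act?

(a) tenure ≥ 18 mo. — satisfied.
(b) hours reduced — holds.
(1): T OR T → true.
(a) no recent notice — not satisfied.
(b) hourly-paid — satisfied.
So (2) is satisfied (F OR T).
(3) past probation — satisfied.
Overall: T AND T AND T → true.

Yes — required.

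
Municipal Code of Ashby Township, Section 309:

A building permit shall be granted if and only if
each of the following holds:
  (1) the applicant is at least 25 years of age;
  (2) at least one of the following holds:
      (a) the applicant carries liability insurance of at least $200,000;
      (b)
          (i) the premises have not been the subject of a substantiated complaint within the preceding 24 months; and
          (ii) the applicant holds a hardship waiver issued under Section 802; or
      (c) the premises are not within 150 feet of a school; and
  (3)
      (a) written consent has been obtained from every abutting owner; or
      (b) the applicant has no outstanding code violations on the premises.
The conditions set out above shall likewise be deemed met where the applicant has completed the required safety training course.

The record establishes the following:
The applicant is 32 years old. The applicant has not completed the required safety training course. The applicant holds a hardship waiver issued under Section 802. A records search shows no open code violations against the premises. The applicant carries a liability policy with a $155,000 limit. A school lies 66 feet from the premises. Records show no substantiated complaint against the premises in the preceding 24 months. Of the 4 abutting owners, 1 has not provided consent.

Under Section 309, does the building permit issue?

(1) age ≥ 25 — satisfied.
(a) insurance ≥ $200,000 — not satisfied.
(i) no complaint in 24 mo. — satisfied.
(ii) hardship waiver — holds.
(b): T AND T → true.
(c) ≥150 ft from school — not met.
(2) = F OR T OR F = true.
(a) all abutters consent — not met.
(b) no code violations — satisfied.
(3) = F OR T = true.
Overall: T AND T AND T → true.
Exception (safety training) — not satisfied.
Result: main true OR exception false → true.

Yes — granted.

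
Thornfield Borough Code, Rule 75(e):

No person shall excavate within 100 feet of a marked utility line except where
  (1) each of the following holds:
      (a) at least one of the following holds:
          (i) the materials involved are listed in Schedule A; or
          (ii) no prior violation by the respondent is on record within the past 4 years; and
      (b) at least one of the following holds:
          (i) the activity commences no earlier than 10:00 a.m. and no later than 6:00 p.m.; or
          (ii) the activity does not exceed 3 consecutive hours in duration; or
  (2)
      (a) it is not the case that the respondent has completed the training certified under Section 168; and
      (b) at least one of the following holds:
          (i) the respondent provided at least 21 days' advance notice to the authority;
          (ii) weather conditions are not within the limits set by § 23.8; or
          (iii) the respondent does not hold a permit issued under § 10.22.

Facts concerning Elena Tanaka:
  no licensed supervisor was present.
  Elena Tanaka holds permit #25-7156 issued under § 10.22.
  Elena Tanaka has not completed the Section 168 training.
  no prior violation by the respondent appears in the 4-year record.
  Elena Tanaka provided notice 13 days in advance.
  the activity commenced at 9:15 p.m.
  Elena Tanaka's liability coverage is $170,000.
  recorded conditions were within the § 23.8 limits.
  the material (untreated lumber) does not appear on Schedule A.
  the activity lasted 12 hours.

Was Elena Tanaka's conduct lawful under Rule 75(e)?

No — unlawful.

(i) Schedule A material — not satisfied.
(ii) no prior violation — holds.
(a) = F OR T = true.
(i) start within hours — fails.
(ii) ≤ 3 hrs duration — not satisfied.
(b) = F OR F = false.
(1): T AND F → false.
(a) not (training certified) — holds.
(i) ≥21 days' notice — not met.
(ii) not (weather ok) — fails.
(iii) not (holds permit) — not met.
So (b) is not satisfied (F OR F OR F).
(2) = T AND F = false.
So Overall is not satisfied (F OR F).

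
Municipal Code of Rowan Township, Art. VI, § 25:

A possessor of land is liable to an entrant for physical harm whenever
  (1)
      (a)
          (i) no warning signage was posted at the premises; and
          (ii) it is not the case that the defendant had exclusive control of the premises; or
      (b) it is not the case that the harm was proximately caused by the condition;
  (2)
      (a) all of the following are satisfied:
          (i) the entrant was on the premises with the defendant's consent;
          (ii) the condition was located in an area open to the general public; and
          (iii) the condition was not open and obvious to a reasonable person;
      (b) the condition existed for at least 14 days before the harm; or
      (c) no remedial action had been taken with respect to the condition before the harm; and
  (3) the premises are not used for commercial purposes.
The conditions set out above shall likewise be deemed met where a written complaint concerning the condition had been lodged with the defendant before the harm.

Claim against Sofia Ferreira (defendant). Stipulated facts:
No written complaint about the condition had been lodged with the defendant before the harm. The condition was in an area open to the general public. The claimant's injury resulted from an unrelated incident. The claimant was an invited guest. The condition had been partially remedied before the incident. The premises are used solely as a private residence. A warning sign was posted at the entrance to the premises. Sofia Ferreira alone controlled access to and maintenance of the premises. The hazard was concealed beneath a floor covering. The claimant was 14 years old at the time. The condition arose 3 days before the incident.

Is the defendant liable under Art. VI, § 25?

(i) no signage posted — not met.
(ii) not (exclusive control) — not satisfied.
(a): F AND F → false.
(b) not (proximate cause) — holds.
(1): F OR T → true.
(i) consent to enter — satisfied.
(ii) public area — holds.
(iii) not open/obvious — met.
So (a) is satisfied (T AND T AND T).
(b) condition ≥14 days old — fails.
(c) no remedial action — not met.
(2): T OR F OR F → true.
(3) not (commercial use) — met.
Overall = T AND T AND T = true.
Exception (complaint lodged) — not satisfied.
Result: main true OR exception false → true.

Yes — liable.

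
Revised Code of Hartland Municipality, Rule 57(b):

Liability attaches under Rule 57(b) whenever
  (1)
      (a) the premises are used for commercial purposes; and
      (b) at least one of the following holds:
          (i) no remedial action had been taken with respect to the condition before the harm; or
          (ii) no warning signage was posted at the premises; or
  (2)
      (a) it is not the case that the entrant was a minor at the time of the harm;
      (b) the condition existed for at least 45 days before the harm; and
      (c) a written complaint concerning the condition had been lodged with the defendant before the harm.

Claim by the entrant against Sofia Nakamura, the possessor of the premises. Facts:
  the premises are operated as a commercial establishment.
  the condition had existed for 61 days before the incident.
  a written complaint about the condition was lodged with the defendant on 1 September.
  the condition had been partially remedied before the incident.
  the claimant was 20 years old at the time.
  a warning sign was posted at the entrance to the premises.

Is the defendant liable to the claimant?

(a) commercial use — holds.
(i) no remedial action — not satisfied.
(ii) no signage posted — not satisfied.
(b): F OR F → false.
(1) = T AND F = false.
(a) not (entrant a minor) — satisfied.
(b) condition ≥45 days old — holds.
(c) complaint lodged — satisfied.
(2) = T AND T AND T = true.
So Overall is satisfied (F OR T).

Yes — liable.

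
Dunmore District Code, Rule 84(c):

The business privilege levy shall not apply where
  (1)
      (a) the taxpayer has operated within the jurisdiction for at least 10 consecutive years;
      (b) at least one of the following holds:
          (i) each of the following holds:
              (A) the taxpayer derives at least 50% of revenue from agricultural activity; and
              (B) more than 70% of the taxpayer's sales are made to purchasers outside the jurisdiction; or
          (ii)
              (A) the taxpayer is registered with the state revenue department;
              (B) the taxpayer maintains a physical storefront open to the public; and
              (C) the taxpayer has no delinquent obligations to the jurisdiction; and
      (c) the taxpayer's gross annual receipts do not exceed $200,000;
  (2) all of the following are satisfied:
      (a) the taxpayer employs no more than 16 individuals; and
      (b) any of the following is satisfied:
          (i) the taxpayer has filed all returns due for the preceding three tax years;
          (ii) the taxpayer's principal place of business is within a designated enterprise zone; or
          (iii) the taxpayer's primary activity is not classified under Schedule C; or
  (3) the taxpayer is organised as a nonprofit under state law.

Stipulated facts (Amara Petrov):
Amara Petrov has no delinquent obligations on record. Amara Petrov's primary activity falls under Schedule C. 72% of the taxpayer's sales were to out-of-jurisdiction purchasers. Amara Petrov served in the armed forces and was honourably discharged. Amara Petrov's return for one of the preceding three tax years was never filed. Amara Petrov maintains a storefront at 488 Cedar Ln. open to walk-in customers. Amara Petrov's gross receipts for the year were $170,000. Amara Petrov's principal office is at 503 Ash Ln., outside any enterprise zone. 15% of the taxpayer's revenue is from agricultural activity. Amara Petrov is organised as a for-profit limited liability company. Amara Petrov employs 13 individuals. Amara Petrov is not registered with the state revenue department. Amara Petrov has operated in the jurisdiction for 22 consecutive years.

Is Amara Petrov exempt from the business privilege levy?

(a) ≥ 10 yrs in jurisdiction — holds.
(A) ≥50% agricultural — fails.
(B) >70% out-of-jur. sales — satisfied.
(i): F AND T → false.
(A) state-registered — not met.
(B) has storefront — holds.
(C) no delinquency — holds.
(ii) = F AND T AND T = false.
So (b) is not satisfied (F OR F).
(c) receipts ≤ $200,000 — met.
So (1) is not satisfied (T AND F AND T).
(a) ≤ 16 employees — met.
(i) returns current — not met.
(ii) in enterprise zone — not satisfied.
(iii) not (Schedule C activity) — not satisfied.
(b): F OR F OR F → false.
So (2) is not satisfied (T AND F).
(3) nonprofit — not satisfied.
So Overall is not satisfied (F OR F OR F).

No — not exempt.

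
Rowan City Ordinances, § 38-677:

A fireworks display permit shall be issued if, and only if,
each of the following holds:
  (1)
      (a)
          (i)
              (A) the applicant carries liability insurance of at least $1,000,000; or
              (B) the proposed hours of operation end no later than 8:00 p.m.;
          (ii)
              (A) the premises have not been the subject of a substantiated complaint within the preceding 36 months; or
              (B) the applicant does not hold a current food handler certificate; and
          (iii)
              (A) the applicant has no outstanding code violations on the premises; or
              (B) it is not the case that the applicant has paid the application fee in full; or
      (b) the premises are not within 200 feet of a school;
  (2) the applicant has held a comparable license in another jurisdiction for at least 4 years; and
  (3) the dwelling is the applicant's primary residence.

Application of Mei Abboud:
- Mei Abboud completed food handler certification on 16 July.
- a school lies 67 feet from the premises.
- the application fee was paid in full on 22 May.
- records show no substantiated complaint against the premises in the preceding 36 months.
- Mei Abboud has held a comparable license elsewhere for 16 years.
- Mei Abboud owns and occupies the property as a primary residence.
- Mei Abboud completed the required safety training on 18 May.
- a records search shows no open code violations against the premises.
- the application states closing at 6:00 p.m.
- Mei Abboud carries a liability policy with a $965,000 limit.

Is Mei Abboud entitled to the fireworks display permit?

(A) insurance ≥ $1,000,000 — fails.
(B) closes by 8 p.m. — satisfied.
(i) = F OR T = true.
(A) no complaint in 36 mo. — satisfied.
(B) not (food handler cert.) — not met.
So (ii) is satisfied (T OR F).
(A) no code violations — satisfied.
(B) not (fee paid) — fails.
So (iii) is satisfied (T OR F).
So (a) is satisfied (T AND T AND T).
(b) ≥200 ft from school — not met.
(1): T OR F → true.
(2) prior license ≥ 4 yr — holds.
(3) primary residence — met.
Overall = T AND T AND T = true.

Yes — granted.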